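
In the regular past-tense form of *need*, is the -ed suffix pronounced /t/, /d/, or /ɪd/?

The stem *need* ends in /t/ or /d/.
The -ed suffix is realized as /ɪd/ after /t, d/; as /t/ after other voiceless consonants; and as /d/ after other voiced sounds.
So -ed on *need* is pronounced /ɪd/.

/ɪd/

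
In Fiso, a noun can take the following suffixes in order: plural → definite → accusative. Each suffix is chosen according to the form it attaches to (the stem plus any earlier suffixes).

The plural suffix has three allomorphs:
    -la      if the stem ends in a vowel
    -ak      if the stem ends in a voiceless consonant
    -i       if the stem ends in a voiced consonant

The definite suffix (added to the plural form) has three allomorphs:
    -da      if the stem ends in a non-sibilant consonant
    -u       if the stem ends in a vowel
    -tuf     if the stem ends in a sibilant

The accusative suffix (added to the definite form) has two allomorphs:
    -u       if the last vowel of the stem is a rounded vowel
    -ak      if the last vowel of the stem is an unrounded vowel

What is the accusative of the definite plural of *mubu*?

*mubu*: final sound = /u/, a vowel → -la → *mubula*.
Since the final sound of the plural form *mubula* is /a/ (a vowel), it takes -u, giving *mubulau*.
The definite form *mubulau*: last vowel = /u/, a rounded vowel → -u → *mubulauu*.

mubulauu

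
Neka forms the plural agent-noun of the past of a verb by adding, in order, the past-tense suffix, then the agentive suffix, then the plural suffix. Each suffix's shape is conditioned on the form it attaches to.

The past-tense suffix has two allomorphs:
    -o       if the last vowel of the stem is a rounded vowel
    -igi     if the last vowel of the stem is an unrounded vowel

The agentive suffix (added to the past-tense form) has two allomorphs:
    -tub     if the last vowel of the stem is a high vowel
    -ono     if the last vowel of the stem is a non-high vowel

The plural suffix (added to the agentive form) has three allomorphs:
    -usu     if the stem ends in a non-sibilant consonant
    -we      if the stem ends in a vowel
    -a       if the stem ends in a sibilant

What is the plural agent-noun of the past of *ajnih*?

ajnihigitubusu

The last vowel of *ajnih* is /i/, which is an unrounded vowel, so the past-tense suffix is -igi, giving *ajnihigi*.
The past-tense form *ajnihigi* — last vowel /i/ (a high vowel) → -tub → *ajnihigitub*.
The agentive form *ajnihigitub* — final sound /b/ (a non-sibilant consonant) → -usu → *ajnihigitubusu*.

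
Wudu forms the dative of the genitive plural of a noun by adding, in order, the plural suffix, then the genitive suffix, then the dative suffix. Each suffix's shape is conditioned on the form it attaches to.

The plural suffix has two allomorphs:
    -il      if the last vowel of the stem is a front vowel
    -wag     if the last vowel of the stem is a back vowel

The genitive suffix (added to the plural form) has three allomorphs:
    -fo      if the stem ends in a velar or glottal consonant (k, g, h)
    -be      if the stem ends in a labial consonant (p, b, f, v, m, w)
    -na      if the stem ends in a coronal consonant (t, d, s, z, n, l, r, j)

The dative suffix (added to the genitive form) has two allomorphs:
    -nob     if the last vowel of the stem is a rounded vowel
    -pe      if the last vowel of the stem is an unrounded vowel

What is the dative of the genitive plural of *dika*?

*dika* — last vowel /a/ (a back vowel) → -wag → *dikawag*.
The final consonant of the plural form *dikawag* is /g/, which is velar/glottal, so the genitive suffix is -fo, giving *dikawagfo*.
Since the last vowel of the genitive form *dikawagfo* is /o/ (a rounded vowel), it takes -nob, giving *dikawagfonob*.

dikawagfonob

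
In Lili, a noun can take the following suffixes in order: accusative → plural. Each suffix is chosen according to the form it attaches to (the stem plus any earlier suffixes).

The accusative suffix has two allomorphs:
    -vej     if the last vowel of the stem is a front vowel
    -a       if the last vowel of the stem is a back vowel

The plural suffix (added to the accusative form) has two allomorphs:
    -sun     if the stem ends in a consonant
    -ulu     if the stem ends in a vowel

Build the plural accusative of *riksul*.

Since the last vowel of *riksul* is /u/ (a back vowel), it takes -a, giving *riksula*.
Since the final sound of the accusative form *riksula* is /a/ (a vowel), it takes -ulu, giving *riksulaulu*.

riksulaulu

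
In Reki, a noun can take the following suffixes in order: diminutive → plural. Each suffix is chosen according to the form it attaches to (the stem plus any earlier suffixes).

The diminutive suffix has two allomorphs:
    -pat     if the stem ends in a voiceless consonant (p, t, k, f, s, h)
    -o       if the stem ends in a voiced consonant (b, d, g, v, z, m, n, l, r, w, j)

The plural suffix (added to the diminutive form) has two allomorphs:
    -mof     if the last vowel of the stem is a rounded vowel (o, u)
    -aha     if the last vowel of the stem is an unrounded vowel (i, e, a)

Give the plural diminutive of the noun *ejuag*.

*ejuag* — final consonant /g/ (voiced) → -o → *ejuago*.
Since the last vowel of the diminutive form *ejuago* is /o/ (a rounded vowel), it takes -mof, giving *ejuagomof*.

ejuagomof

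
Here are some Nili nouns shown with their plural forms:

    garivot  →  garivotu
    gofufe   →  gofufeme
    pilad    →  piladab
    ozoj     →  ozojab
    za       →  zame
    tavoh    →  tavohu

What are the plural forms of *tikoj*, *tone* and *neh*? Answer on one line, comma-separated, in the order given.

Looking at the final sound of each stem: -u when the stem ends in a voiceless consonant (*garivot*, *tavoh*); -ab when the stem ends in a voiced consonant (*pilad*, *ozoj*); -me when the stem ends in a vowel (*gofufe*, *za*).
*tikoj*: final sound = /j/, a voiced consonant → -ab → *tikojab*.
*tone*: final sound = /e/, a vowel → -me → *toneme*.
Since the final sound of *neh* is /h/ (a voiceless consonant), it takes -u, giving *nehu*.

tikojab, toneme, nehu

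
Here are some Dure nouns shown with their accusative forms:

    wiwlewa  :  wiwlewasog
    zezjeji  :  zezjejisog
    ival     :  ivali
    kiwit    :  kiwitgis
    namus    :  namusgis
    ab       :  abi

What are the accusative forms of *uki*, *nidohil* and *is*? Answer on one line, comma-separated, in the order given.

The alternation tracks the final sound of the stem — -gis when the stem ends in a voiceless consonant (*kiwit*, *namus*); -i when the stem ends in a voiced consonant (*ival*, *ab*); -sog when the stem ends in a vowel (*wiwlewa*, *zezjeji*).
Since the final sound of *uki* is /i/ (a vowel), it takes -sog, giving *ukisog*.
*nidohil* — final sound /l/ (a voiced consonant) → -i → *nidohili*.
*is*: final sound = /s/, a voiceless consonant → -gis → *isgis*.

ukisog, nidohili, isgis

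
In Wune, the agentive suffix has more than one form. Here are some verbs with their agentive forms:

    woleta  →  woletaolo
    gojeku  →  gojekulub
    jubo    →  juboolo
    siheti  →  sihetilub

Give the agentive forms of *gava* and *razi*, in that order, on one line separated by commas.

The alternation tracks the last vowel of the stem — -lub when the last vowel of the stem is a high vowel (*gojeku*, *siheti*); -olo when the last vowel of the stem is a non-high vowel (*woleta*, *jubo*).
*gava*: last vowel = /a/, a non-high vowel → -olo → *gavaolo*.
Since the last vowel of *razi* is /i/ (a high vowel), it takes -lub, giving *razilub*.

gavaolo, razilub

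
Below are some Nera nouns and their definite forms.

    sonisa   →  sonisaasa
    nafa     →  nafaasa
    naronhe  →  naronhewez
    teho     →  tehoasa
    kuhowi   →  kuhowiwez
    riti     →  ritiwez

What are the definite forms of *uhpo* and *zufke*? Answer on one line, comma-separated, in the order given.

uhpoasa, zufkewez

The pattern is front/back vowel harmony: -wez when the last vowel of the stem is a front vowel (*naronhe*, *kuhowi*, *riti*); -asa when the last vowel of the stem is a back vowel (*sonisa*, *nafa*, *teho*).
Since the last vowel of *uhpo* is /o/ (a back vowel), it takes -asa, giving *uhpoasa*.
The last vowel of *zufke* is /e/, which is a front vowel, so the suffix is -wez, giving *zufkewez*.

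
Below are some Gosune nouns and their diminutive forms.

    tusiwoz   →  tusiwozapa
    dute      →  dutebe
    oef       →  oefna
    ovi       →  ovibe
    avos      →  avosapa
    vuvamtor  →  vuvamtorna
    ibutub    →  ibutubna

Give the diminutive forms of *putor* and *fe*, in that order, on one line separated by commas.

putorna, febe

The alternation tracks the final sound of the stem — -apa when the stem ends in a sibilant (*tusiwoz*, *avos*); -na when the stem ends in a non-sibilant consonant (*oef*, *vuvamtor*, *ibutub*); -be when the stem ends in a vowel (*dute*, *ovi*).
Since the final sound of *putor* is /r/ (a non-sibilant consonant), it takes -na, giving *putorna*.
The final sound of *fe* is /e/, which is a vowel, so the suffix is -be, giving *febe*.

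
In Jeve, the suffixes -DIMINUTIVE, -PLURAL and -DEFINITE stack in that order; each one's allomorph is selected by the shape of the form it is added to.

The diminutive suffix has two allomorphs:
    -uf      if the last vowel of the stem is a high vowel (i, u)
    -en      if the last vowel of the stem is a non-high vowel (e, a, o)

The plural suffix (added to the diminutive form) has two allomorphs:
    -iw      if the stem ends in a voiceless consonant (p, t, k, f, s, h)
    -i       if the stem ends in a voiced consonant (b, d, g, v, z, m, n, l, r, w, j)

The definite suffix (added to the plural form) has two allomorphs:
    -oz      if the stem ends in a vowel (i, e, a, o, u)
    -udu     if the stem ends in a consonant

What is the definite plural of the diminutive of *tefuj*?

Since the last vowel of *tefuj* is /u/ (a high vowel), it takes -uf, giving *tefujuf*.
Since the final consonant of the diminutive form *tefujuf* is /f/ (voiceless), it takes -iw, giving *tefujufiw*.
The plural form *tefujufiw* — final sound /w/ (a consonant) → -udu → *tefujufiwudu*.

tefujufiwudu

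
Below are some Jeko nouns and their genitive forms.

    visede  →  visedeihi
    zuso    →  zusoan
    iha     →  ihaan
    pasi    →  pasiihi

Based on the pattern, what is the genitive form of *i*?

iihi

The pattern is front/back vowel harmony: -ihi when the last vowel of the stem is a front vowel (*visede*, *pasi*); -an when the last vowel of the stem is a back vowel (*zuso*, *iha*).
Since the last vowel of *i* is /i/ (a front vowel), it takes -ihi, giving *iihi*.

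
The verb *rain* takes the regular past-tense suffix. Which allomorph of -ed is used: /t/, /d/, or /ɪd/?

The stem *rain* ends in a voiced sound other than /d/.
The -ed suffix is realized as /ɪd/ after /t, d/; as /t/ after other voiceless consonants; and as /d/ after other voiced sounds.
So -ed on *rain* is pronounced /d/.

/d/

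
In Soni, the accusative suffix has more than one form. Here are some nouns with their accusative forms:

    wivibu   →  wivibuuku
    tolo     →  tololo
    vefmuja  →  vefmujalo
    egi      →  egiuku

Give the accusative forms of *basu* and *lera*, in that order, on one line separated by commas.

basuuku, leralo

Looking at the last vowel of each stem: -uku when the last vowel of the stem is a high vowel (*wivibu*, *egi*); -lo when the last vowel of the stem is a non-high vowel (*tolo*, *vefmuja*).
*basu* — last vowel /u/ (a high vowel) → -uku → *basuuku*.
The last vowel of *lera* is /a/, which is a non-high vowel, so the suffix is -lo, giving *leralo*.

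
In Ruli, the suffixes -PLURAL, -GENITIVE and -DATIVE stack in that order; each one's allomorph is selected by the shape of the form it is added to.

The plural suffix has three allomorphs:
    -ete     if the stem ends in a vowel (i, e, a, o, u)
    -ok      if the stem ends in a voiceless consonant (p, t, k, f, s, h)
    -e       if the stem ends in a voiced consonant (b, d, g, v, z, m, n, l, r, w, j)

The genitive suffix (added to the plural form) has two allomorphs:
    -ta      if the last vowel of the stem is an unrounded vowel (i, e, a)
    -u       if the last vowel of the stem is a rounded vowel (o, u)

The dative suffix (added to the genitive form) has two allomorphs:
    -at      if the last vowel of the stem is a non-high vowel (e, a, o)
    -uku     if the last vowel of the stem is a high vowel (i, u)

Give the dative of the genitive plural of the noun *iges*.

*iges* — final sound /s/ (a voiceless consonant) → -ok → *igesok*.
The plural form *igesok*: last vowel = /o/, a rounded vowel → -u → *igesoku*.
The genitive form *igesoku* — last vowel /u/ (a high vowel) → -uku → *igesokuuku*.

igesokuuku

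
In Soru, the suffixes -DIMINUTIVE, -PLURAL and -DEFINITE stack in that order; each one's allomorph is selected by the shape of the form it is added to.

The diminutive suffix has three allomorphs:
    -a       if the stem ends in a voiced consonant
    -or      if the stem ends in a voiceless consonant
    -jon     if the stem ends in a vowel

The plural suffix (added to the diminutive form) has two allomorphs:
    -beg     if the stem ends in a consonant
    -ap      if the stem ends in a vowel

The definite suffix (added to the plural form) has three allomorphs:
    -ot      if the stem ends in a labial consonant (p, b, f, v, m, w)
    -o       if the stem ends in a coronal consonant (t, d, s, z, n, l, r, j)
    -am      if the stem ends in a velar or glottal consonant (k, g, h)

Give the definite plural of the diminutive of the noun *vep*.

veporbegam

*vep*: final sound = /p/, a voiceless consonant → -or → *vepor*.
The diminutive form *vepor*: final sound = /r/, a consonant → -beg → *veporbeg*.
The plural form *veporbeg*: final consonant = /g/, velar/glottal → -am → *veporbegam*.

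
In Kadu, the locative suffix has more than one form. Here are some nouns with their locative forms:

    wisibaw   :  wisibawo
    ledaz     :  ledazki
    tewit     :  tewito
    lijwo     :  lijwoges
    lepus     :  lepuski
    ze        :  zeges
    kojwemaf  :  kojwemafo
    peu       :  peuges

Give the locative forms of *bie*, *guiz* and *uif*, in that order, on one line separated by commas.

bieges, guizki, uifo

The suffix is conditioned by the final sound: -ki when the stem ends in a sibilant (*ledaz*, *lepus*); -o when the stem ends in a non-sibilant consonant (*wisibaw*, *tewit*, *kojwemaf*); -ges when the stem ends in a vowel (*lijwo*, *ze*, *peu*).
*bie* — final sound /e/ (a vowel) → -ges → *bieges*.
Since the final sound of *guiz* is /z/ (a sibilant), it takes -ki, giving *guizki*.
The final sound of *uif* is /f/, which is a non-sibilant consonant, so the suffix is -o, giving *uifo*.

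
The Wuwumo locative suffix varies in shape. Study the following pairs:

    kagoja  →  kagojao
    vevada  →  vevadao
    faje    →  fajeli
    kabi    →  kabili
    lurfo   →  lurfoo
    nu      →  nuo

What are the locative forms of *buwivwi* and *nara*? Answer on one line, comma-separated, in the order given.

The alternation tracks the last vowel of the stem — -li when the last vowel of the stem is a front vowel (*faje*, *kabi*); -o when the last vowel of the stem is a back vowel (*kagoja*, *vevada*, *lurfo*, *nu*).
*buwivwi* — last vowel /i/ (a front vowel) → -li → *buwivwili*.
*nara*: last vowel = /a/, a back vowel → -o → *narao*.

buwivwili, narao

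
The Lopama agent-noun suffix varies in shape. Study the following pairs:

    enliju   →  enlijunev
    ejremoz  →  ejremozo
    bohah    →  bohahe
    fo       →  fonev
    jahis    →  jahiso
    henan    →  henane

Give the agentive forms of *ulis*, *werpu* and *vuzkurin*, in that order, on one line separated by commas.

The suffix is conditioned by the final sound: -o when the stem ends in a sibilant (*ejremoz*, *jahis*); -e when the stem ends in a non-sibilant consonant (*bohah*, *henan*); -nev when the stem ends in a vowel (*enliju*, *fo*).
Since the final sound of *ulis* is /s/ (a sibilant), it takes -o, giving *uliso*.
*werpu* — final sound /u/ (a vowel) → -nev → *werpunev*.
*vuzkurin*: final sound = /n/, a non-sibilant consonant → -e → *vuzkurine*.

uliso, werpunev, vuzkurine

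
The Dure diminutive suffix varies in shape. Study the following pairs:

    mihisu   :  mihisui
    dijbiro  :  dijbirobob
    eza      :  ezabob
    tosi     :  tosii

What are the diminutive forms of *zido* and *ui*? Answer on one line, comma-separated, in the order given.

zidobob, uii

The alternation tracks the last vowel of the stem — -i when the last vowel of the stem is a high vowel (*mihisu*, *tosi*); -bob when the last vowel of the stem is a non-high vowel (*dijbiro*, *eza*).
*zido*: last vowel = /o/, a non-high vowel → -bob → *zidobob*.
Since the last vowel of *ui* is /i/ (a high vowel), it takes -i, giving *uii*.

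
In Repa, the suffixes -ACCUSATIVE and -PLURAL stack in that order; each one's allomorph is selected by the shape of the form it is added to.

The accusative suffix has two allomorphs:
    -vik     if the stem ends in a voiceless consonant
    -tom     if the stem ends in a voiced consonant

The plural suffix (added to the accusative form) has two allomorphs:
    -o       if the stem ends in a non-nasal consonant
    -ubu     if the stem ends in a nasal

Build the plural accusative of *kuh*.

*kuh* — final consonant /h/ (voiceless) → -vik → *kuhvik*.
Since the final consonant of the accusative form *kuhvik* is /k/ (non-nasal), it takes -o, giving *kuhviko*.

kuhviko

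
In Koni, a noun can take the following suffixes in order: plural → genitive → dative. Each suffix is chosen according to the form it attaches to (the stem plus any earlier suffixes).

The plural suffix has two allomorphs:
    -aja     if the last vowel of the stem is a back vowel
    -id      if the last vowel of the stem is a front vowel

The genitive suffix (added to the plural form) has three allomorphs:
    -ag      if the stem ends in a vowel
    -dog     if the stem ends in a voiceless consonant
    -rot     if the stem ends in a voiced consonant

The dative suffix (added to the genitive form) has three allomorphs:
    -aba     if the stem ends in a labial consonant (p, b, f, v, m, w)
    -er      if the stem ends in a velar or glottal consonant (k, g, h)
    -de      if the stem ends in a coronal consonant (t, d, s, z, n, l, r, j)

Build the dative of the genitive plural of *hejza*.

hejzaajaager

*hejza* — last vowel /a/ (a back vowel) → -aja → *hejzaaja*.
The plural form *hejzaaja* — final sound /a/ (a vowel) → -ag → *hejzaajaag*.
The final consonant of the genitive form *hejzaajaag* is /g/, which is velar/glottal, so the dative suffix is -er, giving *hejzaajaager*.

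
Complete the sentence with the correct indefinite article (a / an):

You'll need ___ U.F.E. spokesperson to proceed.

The indefinite article is chosen by the initial *sound* of the following word, not its spelling.
The initialism *U.F.E.* is read letter by letter; the first letter, U, is pronounced /juː/, which begins with a consonant sound.
So the article is *a*: You'll need a U.F.E. spokesperson to proceed.

a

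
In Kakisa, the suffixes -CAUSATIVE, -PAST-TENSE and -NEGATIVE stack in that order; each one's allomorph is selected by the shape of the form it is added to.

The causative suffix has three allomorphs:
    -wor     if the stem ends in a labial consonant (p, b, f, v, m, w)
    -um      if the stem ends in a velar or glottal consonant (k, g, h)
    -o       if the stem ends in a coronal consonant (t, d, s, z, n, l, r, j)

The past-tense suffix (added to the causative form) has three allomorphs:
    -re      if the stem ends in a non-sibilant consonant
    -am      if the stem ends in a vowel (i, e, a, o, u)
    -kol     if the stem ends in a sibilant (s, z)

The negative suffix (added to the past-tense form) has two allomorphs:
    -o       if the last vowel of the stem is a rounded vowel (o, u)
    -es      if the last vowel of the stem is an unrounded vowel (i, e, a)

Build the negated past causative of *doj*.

Since the final consonant of *doj* is /j/ (coronal), it takes -o, giving *dojo*.
The causative form *dojo*: final sound = /o/, a vowel → -am → *dojoam*.
The past-tense form *dojoam*: last vowel = /a/, an unrounded vowel → -es → *dojoames*.

dojoames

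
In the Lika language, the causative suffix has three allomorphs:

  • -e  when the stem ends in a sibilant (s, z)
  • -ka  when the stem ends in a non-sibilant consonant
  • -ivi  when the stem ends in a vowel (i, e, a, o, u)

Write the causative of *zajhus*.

The final sound of *zajhus* is /s/, which is a sibilant, so the suffix is -e, giving *zajhuse*.

zajhuse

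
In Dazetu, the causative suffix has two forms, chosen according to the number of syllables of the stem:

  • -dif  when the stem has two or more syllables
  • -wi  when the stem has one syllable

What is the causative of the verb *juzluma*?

With 3 syllables, *juzluma* takes -dif → *juzlumadif*.

juzlumadif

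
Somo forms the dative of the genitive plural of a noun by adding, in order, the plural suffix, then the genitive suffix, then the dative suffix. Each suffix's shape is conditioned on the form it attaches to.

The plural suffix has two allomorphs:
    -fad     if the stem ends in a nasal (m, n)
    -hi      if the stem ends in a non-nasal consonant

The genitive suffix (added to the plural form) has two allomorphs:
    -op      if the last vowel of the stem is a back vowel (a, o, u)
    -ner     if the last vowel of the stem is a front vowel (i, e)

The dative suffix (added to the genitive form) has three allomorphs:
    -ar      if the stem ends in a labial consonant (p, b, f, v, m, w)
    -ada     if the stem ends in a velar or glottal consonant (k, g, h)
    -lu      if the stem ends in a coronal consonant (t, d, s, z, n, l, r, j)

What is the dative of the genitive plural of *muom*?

muomfadopar

*muom*: final consonant = /m/, a nasal → -fad → *muomfad*.
The last vowel of the plural form *muomfad* is /a/, which is a back vowel, so the genitive suffix is -op, giving *muomfadop*.
Since the final consonant of the genitive form *muomfadop* is /p/ (labial), it takes -ar, giving *muomfadopar*.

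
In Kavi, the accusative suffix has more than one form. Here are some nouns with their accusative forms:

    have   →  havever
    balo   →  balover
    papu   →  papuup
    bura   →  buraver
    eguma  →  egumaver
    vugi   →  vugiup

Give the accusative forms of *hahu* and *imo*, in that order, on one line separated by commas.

hahuup, imover

Looking at the last vowel of each stem: -up when the last vowel of the stem is a high vowel (*papu*, *vugi*); -ver when the last vowel of the stem is a non-high vowel (*have*, *balo*, *bura*, *eguma*).
*hahu* — last vowel /u/ (a high vowel) → -up → *hahuup*.
*imo* — last vowel /o/ (a non-high vowel) → -ver → *imover*.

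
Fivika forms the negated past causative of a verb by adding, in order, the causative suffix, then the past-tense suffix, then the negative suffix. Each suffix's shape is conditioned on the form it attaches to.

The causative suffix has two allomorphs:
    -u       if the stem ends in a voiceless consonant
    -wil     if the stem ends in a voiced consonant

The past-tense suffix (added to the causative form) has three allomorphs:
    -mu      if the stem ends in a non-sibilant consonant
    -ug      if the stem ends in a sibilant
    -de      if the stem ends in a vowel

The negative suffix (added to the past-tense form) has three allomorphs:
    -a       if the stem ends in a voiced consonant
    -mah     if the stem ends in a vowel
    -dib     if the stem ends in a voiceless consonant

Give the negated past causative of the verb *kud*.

*kud*: final consonant = /d/, voiced → -wil → *kudwil*.
The final sound of the causative form *kudwil* is /l/, which is a non-sibilant consonant, so the past-tense suffix is -mu, giving *kudwilmu*.
The past-tense form *kudwilmu* — final sound /u/ (a vowel) → -mah → *kudwilmumah*.

kudwilmumah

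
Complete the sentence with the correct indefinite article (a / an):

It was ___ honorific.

an

The indefinite article is chosen by the initial *sound* of the following word, not its spelling.
*honorific* begins with the sound /ɒ/ (silent h) — a vowel sound.
So the article is *an*: It was an honorific.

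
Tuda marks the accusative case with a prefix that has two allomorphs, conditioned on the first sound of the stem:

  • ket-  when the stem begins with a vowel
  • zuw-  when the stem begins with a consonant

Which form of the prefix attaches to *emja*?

*emja*: first sound = /e/, a vowel → ket-.

ket-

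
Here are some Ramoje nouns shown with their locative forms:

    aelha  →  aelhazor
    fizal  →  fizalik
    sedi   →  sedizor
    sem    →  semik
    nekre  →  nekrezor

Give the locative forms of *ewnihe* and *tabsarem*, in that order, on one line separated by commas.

The suffix is conditioned by the final sound: -ik when the stem ends in a consonant (*fizal*, *sem*); -zor when the stem ends in a vowel (*aelha*, *sedi*, *nekre*).
Since the final sound of *ewnihe* is /e/ (a vowel), it takes -zor, giving *ewnihezor*.
Since the final sound of *tabsarem* is /m/ (a consonant), it takes -ik, giving *tabsaremik*.

ewnihezor, tabsaremik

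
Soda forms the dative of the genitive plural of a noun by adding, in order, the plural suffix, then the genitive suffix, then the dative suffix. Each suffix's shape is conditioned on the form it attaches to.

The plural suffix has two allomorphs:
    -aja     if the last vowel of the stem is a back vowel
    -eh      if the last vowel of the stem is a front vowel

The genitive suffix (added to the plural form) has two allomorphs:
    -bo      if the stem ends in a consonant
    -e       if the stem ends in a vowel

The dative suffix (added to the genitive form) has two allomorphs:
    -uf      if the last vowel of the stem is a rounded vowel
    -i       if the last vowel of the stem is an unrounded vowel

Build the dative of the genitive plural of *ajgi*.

ajgiehbouf

*ajgi* — last vowel /i/ (a front vowel) → -eh → *ajgieh*.
The final sound of the plural form *ajgieh* is /h/, which is a consonant, so the genitive suffix is -bo, giving *ajgiehbo*.
The genitive form *ajgiehbo*: last vowel = /o/, a rounded vowel → -uf → *ajgiehbouf*.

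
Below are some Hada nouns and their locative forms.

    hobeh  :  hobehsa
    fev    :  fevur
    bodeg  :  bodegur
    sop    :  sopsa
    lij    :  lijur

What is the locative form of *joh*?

johsa

The alternation tracks the final consonant of the stem — -sa when the stem ends in a voiceless consonant (*hobeh*, *sop*); -ur when the stem ends in a voiced consonant (*fev*, *bodeg*, *lij*).
The final consonant of *joh* is /h/, which is voiceless, so the suffix is -sa, giving *johsa*.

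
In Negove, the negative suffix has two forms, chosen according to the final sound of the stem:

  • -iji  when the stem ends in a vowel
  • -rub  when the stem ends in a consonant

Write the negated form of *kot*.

Since the final sound of *kot* is /t/ (a consonant), it takes -rub, giving *kotrub*.

kotrub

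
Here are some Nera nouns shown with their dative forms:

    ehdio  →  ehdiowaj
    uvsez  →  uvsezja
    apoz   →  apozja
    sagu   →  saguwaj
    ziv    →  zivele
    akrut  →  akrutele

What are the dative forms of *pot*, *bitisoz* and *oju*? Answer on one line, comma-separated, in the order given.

The pattern is sibilance of the final sound: -ja when the stem ends in a sibilant (*uvsez*, *apoz*); -ele when the stem ends in a non-sibilant consonant (*ziv*, *akrut*); -waj when the stem ends in a vowel (*ehdio*, *sagu*).
*pot* — final sound /t/ (a non-sibilant consonant) → -ele → *potele*.
*bitisoz* — final sound /z/ (a sibilant) → -ja → *bitisozja*.
*oju*: final sound = /u/, a vowel → -waj → *ojuwaj*.

potele, bitisozja, ojuwaj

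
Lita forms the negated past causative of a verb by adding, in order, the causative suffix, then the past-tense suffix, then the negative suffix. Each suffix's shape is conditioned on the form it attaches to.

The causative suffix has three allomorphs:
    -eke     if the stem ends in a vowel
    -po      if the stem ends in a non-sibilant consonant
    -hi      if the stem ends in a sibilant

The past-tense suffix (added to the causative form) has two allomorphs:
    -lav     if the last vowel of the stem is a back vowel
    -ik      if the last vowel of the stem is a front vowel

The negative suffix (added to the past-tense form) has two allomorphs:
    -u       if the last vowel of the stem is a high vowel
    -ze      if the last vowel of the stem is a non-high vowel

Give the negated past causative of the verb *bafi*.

bafiekeiku

*bafi* — final sound /i/ (a vowel) → -eke → *bafieke*.
The causative form *bafieke*: last vowel = /e/, a front vowel → -ik → *bafiekeik*.
The last vowel of the past-tense form *bafiekeik* is /i/, which is a high vowel, so the negative suffix is -u, giving *bafiekeiku*.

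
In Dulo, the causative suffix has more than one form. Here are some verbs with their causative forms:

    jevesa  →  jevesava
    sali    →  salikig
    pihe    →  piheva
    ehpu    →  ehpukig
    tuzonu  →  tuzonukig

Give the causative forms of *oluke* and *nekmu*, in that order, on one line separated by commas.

olukeva, nekmukig

The alternation tracks the last vowel of the stem — -kig when the last vowel of the stem is a high vowel (*sali*, *ehpu*, *tuzonu*); -va when the last vowel of the stem is a non-high vowel (*jevesa*, *pihe*).
Since the last vowel of *oluke* is /e/ (a non-high vowel), it takes -va, giving *olukeva*.
*nekmu*: last vowel = /u/, a high vowel → -kig → *nekmukig*.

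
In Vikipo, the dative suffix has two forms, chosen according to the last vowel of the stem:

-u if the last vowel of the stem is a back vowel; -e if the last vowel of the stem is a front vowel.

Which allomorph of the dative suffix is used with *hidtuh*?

Since the last vowel of *hidtuh* is /u/ (a back vowel), it takes -u.

-u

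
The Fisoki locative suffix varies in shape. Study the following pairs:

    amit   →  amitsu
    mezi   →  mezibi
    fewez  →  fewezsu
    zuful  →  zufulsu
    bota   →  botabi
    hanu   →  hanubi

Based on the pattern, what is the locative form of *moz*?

Looking at the final sound of each stem: -su when the stem ends in a consonant (*amit*, *fewez*, *zuful*); -bi when the stem ends in a vowel (*mezi*, *bota*, *hanu*).
The final sound of *moz* is /z/, which is a consonant, so the suffix is -su, giving *mozsu*.

mozsu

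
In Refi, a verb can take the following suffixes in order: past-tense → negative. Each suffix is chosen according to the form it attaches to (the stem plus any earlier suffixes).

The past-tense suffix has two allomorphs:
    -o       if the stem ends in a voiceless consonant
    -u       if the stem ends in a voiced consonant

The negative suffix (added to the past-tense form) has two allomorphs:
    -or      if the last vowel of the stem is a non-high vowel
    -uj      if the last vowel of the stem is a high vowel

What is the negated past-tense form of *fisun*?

fisunuuj

*fisun*: final consonant = /n/, voiced → -u → *fisunu*.
Since the last vowel of the past-tense form *fisunu* is /u/ (a high vowel), it takes -uj, giving *fisunuuj*.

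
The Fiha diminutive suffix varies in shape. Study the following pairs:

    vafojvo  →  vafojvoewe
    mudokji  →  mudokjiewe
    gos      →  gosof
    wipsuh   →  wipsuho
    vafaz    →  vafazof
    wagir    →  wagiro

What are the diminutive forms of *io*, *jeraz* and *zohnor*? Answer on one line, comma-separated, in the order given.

ioewe, jerazof, zohnoro

The alternation tracks the final sound of the stem — -of when the stem ends in a sibilant (*gos*, *vafaz*); -o when the stem ends in a non-sibilant consonant (*wipsuh*, *wagir*); -ewe when the stem ends in a vowel (*vafojvo*, *mudokji*).
The final sound of *io* is /o/, which is a vowel, so the suffix is -ewe, giving *ioewe*.
Since the final sound of *jeraz* is /z/ (a sibilant), it takes -of, giving *jerazof*.
*zohnor* — final sound /r/ (a non-sibilant consonant) → -o → *zohnoro*.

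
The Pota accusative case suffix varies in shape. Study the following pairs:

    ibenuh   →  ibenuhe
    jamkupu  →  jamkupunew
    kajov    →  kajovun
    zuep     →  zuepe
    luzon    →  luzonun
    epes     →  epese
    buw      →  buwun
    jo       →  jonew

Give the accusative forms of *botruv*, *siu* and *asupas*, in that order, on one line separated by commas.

The pattern is voicing of the final sound: -e when the stem ends in a voiceless consonant (*ibenuh*, *zuep*, *epes*); -un when the stem ends in a voiced consonant (*kajov*, *luzon*, *buw*); -new when the stem ends in a vowel (*jamkupu*, *jo*).
The final sound of *botruv* is /v/, which is a voiced consonant, so the suffix is -un, giving *botruvun*.
Since the final sound of *siu* is /u/ (a vowel), it takes -new, giving *siunew*.
Since the final sound of *asupas* is /s/ (a voiceless consonant), it takes -e, giving *asupase*.

botruvun, siunew, asupase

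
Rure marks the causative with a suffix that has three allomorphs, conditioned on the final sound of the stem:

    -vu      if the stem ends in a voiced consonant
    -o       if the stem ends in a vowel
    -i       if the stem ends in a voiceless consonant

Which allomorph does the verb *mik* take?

Since the final sound of *mik* is /k/ (a voiceless consonant), it takes -i.

-i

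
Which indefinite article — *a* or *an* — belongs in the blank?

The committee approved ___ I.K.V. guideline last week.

an

The indefinite article is chosen by the initial *sound* of the following word, not its spelling.
The initialism *I.K.V.* is read letter by letter; the first letter, I, is pronounced /aɪ/, which begins with a vowel sound.
So the article is *an*: The committee approved an I.K.V. guideline last week.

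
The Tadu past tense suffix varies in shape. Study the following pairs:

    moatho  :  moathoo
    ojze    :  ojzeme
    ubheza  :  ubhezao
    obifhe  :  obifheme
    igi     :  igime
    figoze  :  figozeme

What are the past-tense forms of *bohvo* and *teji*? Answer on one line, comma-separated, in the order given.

The suffix is conditioned by the last vowel: -me when the last vowel of the stem is a front vowel (*ojze*, *obifhe*, *igi*, *figoze*); -o when the last vowel of the stem is a back vowel (*moatho*, *ubheza*).
*bohvo* — last vowel /o/ (a back vowel) → -o → *bohvoo*.
The last vowel of *teji* is /i/, which is a front vowel, so the suffix is -me, giving *tejime*.

bohvoo, tejime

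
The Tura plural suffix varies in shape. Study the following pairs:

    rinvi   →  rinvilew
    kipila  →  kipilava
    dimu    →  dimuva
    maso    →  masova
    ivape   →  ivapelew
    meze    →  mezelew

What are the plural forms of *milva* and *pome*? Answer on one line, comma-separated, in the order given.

Looking at the last vowel of each stem: -lew when the last vowel of the stem is a front vowel (*rinvi*, *ivape*, *meze*); -va when the last vowel of the stem is a back vowel (*kipila*, *dimu*, *maso*).
*milva* — last vowel /a/ (a back vowel) → -va → *milvava*.
*pome*: last vowel = /e/, a front vowel → -lew → *pomelew*.

milvava, pomelew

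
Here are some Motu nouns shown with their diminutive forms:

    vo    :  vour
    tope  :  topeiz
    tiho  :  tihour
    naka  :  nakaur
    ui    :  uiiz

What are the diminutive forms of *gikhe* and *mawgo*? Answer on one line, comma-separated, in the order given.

The suffix is conditioned by the last vowel: -iz when the last vowel of the stem is a front vowel (*tope*, *ui*); -ur when the last vowel of the stem is a back vowel (*vo*, *tiho*, *naka*).
The last vowel of *gikhe* is /e/, which is a front vowel, so the suffix is -iz, giving *gikheiz*.
*mawgo*: last vowel = /o/, a back vowel → -ur → *mawgour*.

gikheiz, mawgour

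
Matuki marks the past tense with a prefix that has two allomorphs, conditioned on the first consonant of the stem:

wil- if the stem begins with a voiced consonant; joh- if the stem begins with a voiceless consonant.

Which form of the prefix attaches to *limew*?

*limew*: first consonant = /l/, voiced → wil-.

wil-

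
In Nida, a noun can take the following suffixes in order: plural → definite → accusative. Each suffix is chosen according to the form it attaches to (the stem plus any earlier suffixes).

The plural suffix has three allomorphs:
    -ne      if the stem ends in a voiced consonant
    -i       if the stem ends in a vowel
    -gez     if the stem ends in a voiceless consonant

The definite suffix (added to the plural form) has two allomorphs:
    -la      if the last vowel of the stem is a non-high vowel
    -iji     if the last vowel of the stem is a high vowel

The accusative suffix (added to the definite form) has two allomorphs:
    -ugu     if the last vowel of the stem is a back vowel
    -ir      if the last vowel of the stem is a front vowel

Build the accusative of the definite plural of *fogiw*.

Since the final sound of *fogiw* is /w/ (a voiced consonant), it takes -ne, giving *fogiwne*.
The last vowel of the plural form *fogiwne* is /e/, which is a non-high vowel, so the definite suffix is -la, giving *fogiwnela*.
The last vowel of the definite form *fogiwnela* is /a/, which is a back vowel, so the accusative suffix is -ugu, giving *fogiwnelaugu*.

fogiwnelaugu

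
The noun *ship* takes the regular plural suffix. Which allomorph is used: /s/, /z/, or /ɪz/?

/s/

The stem *ship* ends in a voiceless non-sibilant consonant.
The plural suffix surfaces as /ɪz/ after sibilants, /s/ after other voiceless consonants, and /z/ after other voiced sounds.
So the plural -s on *ship* is pronounced /s/.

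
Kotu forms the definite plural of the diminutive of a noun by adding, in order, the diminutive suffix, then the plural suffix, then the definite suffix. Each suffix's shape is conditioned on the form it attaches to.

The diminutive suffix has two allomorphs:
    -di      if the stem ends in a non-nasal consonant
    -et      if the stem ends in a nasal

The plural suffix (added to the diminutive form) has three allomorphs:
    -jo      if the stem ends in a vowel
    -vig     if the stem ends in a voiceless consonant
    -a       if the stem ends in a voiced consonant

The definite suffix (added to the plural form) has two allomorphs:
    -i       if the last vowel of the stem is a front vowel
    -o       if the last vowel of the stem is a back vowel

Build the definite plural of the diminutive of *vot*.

The final consonant of *vot* is /t/, which is non-nasal, so the diminutive suffix is -di, giving *votdi*.
The diminutive form *votdi*: final sound = /i/, a vowel → -jo → *votdijo*.
The plural form *votdijo*: last vowel = /o/, a back vowel → -o → *votdijoo*.

votdijoo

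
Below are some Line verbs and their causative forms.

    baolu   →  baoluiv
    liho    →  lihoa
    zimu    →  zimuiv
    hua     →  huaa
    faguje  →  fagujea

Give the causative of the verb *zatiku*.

The suffix is conditioned by the last vowel: -iv when the last vowel of the stem is a high vowel (*baolu*, *zimu*); -a when the last vowel of the stem is a non-high vowel (*liho*, *hua*, *faguje*).
The last vowel of *zatiku* is /u/, which is a high vowel, so the suffix is -iv, giving *zatikuiv*.

zatikuiv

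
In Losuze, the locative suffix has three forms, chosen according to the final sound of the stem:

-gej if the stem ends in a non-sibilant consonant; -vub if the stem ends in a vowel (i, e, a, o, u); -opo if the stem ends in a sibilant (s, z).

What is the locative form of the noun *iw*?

iwgej

The final sound of *iw* is /w/, which is a non-sibilant consonant, so the suffix is -gej, giving *iwgej*.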